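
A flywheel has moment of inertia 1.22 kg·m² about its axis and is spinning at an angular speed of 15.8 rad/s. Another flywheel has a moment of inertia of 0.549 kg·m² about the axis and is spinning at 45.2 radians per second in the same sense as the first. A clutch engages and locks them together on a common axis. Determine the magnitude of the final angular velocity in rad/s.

The coupling torques are internal; angular momentum about the shared axis is conserved.
Taking A's sense as positive: L = (1.220)(15.8) + (0.5490)(45.2) = 44.09 kg·m²·rad/s.
Combined I = 1.220 + 0.5490 = 1.769 kg·m².
ω_f = L / I = 44.09 / 1.769 = 24.92 rad/s.

|ω_f| ≈ 24.9 rad/s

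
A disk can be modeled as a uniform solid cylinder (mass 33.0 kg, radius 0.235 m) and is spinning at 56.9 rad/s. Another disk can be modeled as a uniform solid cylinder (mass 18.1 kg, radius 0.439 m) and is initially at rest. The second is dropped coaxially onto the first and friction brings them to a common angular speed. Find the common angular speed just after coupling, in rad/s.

The coupling torques are internal; angular momentum about the shared axis is conserved.
Moments of inertia: I_A = ½(33.0)(0.235)² = 0.9112 kg·m²; I_B = ½(18.1)(0.439)² = 1.744 kg·m².
Taking A's sense as positive: L = (0.9112)(56.9) = 51.85 kg·m²·rad/s.
Combined I = 0.9112 + 1.744 = 2.655 kg·m².
ω_f = L / I = 51.85 / 2.655 = 19.53 rad/s.

|ω_f| ≈ 19.5 rad/s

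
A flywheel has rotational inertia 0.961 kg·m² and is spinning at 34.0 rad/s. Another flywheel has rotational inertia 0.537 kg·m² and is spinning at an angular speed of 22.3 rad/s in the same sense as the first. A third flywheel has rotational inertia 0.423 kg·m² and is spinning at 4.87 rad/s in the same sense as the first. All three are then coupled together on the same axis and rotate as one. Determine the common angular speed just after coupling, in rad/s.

|ω_f| ≈ 24.3 rad/s

The coupling torques are internal; angular momentum about the shared axis is conserved.
Taking A's sense as positive: L = (0.9610)(34.0) + (0.5370)(22.3) + (0.4230)(4.87) = 46.71 kg·m²·rad/s.
Combined I = 0.9610 + 0.5370 + 0.4230 = 1.921 kg·m².
ω_f = L / I = 46.71 / 1.921 = 24.31 rad/s.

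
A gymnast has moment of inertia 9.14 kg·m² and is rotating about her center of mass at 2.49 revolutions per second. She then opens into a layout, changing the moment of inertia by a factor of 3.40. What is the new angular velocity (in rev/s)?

Angular momentum about the spin axis is conserved since the torque about it is zero.
I₂ = 3.40 × 9.14 = 31.08 kg·m².
ω₂ = I₁ω₁ / I₂ = (9.140)(2.49 rev/s) / (31.08) = 0.7324 rev/s.

ω₂ ≈ 0.732 rev/s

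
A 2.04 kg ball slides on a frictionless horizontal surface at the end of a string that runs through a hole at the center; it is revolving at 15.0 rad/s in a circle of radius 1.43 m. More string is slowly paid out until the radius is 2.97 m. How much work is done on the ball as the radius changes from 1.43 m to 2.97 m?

W ≈ -361 J

The constraining force is radial, so m r² ω about the center is conserved.
ω₂ = ω₁ (r₁/r₂)² = (15.0)(1.43/2.97)² = 3.477 rad/s.
W = ΔKE = ½m(v₂² − v₁²) = -360.5 J.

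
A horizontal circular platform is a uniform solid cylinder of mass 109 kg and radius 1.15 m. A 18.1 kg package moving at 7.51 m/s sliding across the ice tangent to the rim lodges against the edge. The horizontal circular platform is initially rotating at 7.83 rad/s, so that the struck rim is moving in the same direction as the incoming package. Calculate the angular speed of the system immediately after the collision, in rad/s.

About the central axle the impulsive forces during the collision are internal, so angular momentum about that axis is conserved.
I_p = ½(109)(1.15)² = 72.08 kg·m². Taking the sense of the package's angular momentum as positive, L_{package} = m v R = (18.1)(7.51)(1.15) = 156.3 kg·m²/s.
L_i = +I_p ω_p + m v R = +(72.08)(7.83) + 156.3 = 720.7 kg·m²/s.
After sticking, I_f = I_p + m R² = 72.08 + (18.1)(1.15)² = 96.01 kg·m².
ω_f = L_i / I_f = 720.7 / 96.01 = 7.506 rad/s.

|ω_f| ≈ 7.51 rad/s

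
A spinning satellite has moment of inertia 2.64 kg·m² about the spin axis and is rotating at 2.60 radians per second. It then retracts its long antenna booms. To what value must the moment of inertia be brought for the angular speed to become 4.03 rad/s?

No external torque acts about the spin axis, so angular momentum is conserved.
I₂ = I₁ω₁ / ω₂ = (2.64)(2.60) / (4.03) = 1.703 kg·m².

I₂ ≈ 1.70 kg·m²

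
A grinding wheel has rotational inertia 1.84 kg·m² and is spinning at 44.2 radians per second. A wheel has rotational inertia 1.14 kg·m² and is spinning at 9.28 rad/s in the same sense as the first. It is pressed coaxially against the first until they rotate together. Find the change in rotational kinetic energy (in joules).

The coupling torques are internal; angular momentum about the shared axis is conserved.
Taking A's sense as positive: L = (1.840)(44.2) + (1.140)(9.28) = 91.91 kg·m²·rad/s.
Combined I = 1.840 + 1.140 = 2.980 kg·m².
ω_f = L / I = 91.91 / 2.980 = 30.84 rad/s.
KE_i = ½ΣIω² = 1846 J; KE_f = ½(2.980)(30.84)² = 1417 J.

ΔKE ≈ -429 J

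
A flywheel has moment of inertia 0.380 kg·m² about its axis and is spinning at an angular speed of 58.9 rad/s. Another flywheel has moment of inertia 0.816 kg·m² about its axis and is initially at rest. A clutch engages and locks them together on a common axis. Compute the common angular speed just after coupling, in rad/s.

No external torque acts about the common axis, so total angular momentum is conserved.
Taking A's sense as positive: L = (0.3800)(58.9) = 22.38 kg·m²·rad/s.
Combined I = 0.3800 + 0.8160 = 1.196 kg·m².
ω_f = L / I = 22.38 / 1.196 = 18.71 rad/s.

|ω_f| ≈ 18.7 rad/s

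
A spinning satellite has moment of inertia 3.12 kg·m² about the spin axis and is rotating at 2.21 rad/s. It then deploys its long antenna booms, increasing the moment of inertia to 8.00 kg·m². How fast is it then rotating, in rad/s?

No external torque acts about the spin axis, so angular momentum is conserved.
ω₂ = I₁ω₁ / I₂ = (3.120)(2.21 rad/s) / (8.000) = 0.8619 rad/s.

ω₂ ≈ 0.862 rad/s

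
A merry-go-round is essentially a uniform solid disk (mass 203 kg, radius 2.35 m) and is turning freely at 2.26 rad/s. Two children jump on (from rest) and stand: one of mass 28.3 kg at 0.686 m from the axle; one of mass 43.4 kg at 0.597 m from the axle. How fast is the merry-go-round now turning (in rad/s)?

ω_f ≈ 2.15 rad/s

The added mass arrives with no angular momentum about the axle, and any external torque about the axle is negligible, so the system's angular momentum is conserved.
I_p = ½(203)(2.35)² = 560.5 kg·m².
Added inertia Σmr² = (28.3)(0.686)² + (43.4)(0.597)² = 28.79 kg·m²; I_f = 560.5 + 28.79 = 589.3 kg·m².
ω_f = I_p ω_i / I_f = (560.5)(2.26) / 589.3 = 2.150 rad/s.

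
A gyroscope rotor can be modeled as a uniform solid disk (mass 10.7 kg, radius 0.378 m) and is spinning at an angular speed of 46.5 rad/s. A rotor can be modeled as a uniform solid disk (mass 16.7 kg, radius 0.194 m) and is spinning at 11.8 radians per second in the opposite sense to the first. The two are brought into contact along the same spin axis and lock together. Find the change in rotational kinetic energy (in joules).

ΔKE ≈ -378 J

The coupling torques are internal; angular momentum about the shared axis is conserved.
Moments of inertia: I_A = ½(10.7)(0.378)² = 0.7644 kg·m²; I_B = ½(16.7)(0.194)² = 0.3143 kg·m².
Taking A's sense as positive: L = (0.7644)(46.5) − (0.3143)(11.8) = 31.84 kg·m²·rad/s.
Combined I = 0.7644 + 0.3143 = 1.079 kg·m².
ω_f = L / I = 31.84 / 1.079 = 29.52 rad/s.
KE_i = ½ΣIω² = 848.3 J; KE_f = ½(1.079)(29.52)² = 469.8 J.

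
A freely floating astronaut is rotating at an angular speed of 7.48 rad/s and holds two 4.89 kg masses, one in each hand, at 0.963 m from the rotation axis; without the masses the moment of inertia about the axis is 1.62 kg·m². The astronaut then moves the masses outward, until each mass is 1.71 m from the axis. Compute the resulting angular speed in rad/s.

ω₂ ≈ 2.65 rad/s

Angular momentum about the spin axis is conserved since the torque about it is zero.
I₁ = 1.62 + 2(4.89)(0.963)² = 10.69 kg·m²; I₂ = 1.62 + 2(4.89)(1.71)² = 30.22 kg·m².
ω₂ = I₁ω₁ / I₂ = (10.69)(7.48 rad/s) / (30.22) = 2.646 rad/s.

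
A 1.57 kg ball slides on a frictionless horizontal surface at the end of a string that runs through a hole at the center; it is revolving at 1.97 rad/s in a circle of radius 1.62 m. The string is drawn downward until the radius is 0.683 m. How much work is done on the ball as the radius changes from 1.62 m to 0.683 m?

W ≈ 37.0 J

No torque about the axis ⇒ m r₁² ω₁ = m r₂² ω₂.
ω₂ = ω₁ (r₁/r₂)² = (1.97)(1.62/0.683)² = 11.08 rad/s.
W = ΔKE = ½m(v₂² − v₁²) = 36.98 J.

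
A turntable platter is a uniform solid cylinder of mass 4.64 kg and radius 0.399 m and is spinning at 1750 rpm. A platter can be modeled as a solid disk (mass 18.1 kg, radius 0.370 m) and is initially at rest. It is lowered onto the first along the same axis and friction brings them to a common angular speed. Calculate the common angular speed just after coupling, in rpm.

The coupling torques are internal; angular momentum about the shared axis is conserved.
Moments of inertia: I_A = ½(4.64)(0.399)² = 0.3693 kg·m²; I_B = ½(18.1)(0.370)² = 1.239 kg·m².
Taking A's sense as positive: L = (0.3693)(1750) = 646.4 kg·m²·rpm.
Combined I = 0.3693 + 1.239 = 1.608 kg·m².
ω_f = L / I = 646.4 / 1.608 = 401.9 rpm.

|ω_f| ≈ 402 rpm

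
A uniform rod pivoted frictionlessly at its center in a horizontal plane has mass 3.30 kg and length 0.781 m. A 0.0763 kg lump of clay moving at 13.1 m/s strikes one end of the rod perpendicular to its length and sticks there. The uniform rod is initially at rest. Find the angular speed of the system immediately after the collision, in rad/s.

|ω_f| ≈ 2.18 rad/s

The axle reaction passes through the pivot and exerts no torque about it; angular momentum about the pivot is conserved through the impact.
I_p = (1/12)(3.30)(0.781)² = 0.1677 kg·m². Taking the sense of the lump of clay's angular momentum as positive, L_{lump} = m v R = (0.0763)(13.1)(0.781/2) = 0.3903 kg·m²/s.
L_i = 0 + 0.3903 = 0.3903 kg·m²/s.
After sticking, I_f = I_p + m R² = 0.1677 + (0.0763)(0.781/2)² = 0.1794 kg·m².
ω_f = L_i / I_f = 0.3903 / 0.1794 = 2.176 rad/s.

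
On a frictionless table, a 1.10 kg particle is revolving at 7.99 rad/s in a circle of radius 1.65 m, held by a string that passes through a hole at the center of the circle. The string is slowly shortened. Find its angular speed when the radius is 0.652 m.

The constraining force is radial, so m r² ω about the center is conserved.
ω₂ = ω₁ (r₁/r₂)² = (7.99)(1.65/0.652)² = 51.17 rad/s.

ω₂ ≈ 51.2 rad/s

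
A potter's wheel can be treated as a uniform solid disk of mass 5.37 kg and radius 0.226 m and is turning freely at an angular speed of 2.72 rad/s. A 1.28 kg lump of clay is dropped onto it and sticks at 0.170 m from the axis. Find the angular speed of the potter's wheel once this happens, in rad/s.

No external torque acts about the axis; L_before = L_after.
I_p = ½(5.37)(0.226)² = 0.1371 kg·m².
Added inertia Σmr² = (1.28)(0.170)² = 0.03699 kg·m²; I_f = 0.1371 + 0.03699 = 0.1741 kg·m².
ω_f = I_p ω_i / I_f = (0.1371)(2.72) / 0.1741 = 2.142 rad/s.

ω_f ≈ 2.14 rad/s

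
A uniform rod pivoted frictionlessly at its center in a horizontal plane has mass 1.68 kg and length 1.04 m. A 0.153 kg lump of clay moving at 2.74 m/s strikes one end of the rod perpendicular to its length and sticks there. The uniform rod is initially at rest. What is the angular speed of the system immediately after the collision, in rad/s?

|ω_f| ≈ 1.13 rad/s

About the pivot the impulsive forces during the collision are internal, so angular momentum about that axis is conserved.
I_p = (1/12)(1.68)(1.04)² = 0.1514 kg·m². Taking the sense of the lump of clay's angular momentum as positive, L_{lump} = m v R = (0.153)(2.74)(1.04/2) = 0.2180 kg·m²/s.
L_i = 0 + 0.2180 = 0.2180 kg·m²/s.
After sticking, I_f = I_p + m R² = 0.1514 + (0.153)(1.04/2)² = 0.1928 kg·m².
ω_f = L_i / I_f = 0.2180 / 0.1928 = 1.131 rad/s.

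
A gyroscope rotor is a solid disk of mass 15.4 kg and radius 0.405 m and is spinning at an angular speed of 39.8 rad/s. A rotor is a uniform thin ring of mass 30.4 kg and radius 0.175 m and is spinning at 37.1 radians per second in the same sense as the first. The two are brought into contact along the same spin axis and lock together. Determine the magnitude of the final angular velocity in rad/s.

No external torque acts about the common axis, so total angular momentum is conserved.
Moments of inertia: I_A = ½(15.4)(0.405)² = 1.263 kg·m²; I_B = (30.4)(0.175)² = 0.9310 kg·m².
Taking A's sense as positive: L = (1.263)(39.8) + (0.9310)(37.1) = 84.81 kg·m²·rad/s.
Combined I = 1.263 + 0.9310 = 2.194 kg·m².
ω_f = L / I = 84.81 / 2.194 = 38.65 rad/s.

|ω_f| ≈ 38.7 rad/s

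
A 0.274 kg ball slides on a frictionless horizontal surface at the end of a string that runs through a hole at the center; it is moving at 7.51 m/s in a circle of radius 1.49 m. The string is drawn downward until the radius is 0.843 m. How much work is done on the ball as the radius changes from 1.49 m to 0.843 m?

The only horizontal force on the mass is along the cord (radial), so it exerts no torque about the hole and angular momentum m v r is conserved.
v₂ = v₁ r₁ / r₂ = (7.51)(1.49) / (0.843) = 13.27 m/s.
W = ΔKE = ½m(v₂² − v₁²) = 16.41 J.

W ≈ 16.4 J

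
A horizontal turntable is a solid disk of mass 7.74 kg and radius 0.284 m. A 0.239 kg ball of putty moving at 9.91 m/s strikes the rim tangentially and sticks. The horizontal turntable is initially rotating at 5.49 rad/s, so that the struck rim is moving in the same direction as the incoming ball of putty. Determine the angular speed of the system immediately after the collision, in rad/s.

|ω_f| ≈ 7.20 rad/s

The axle reaction passes through the axle and exerts no torque about it; angular momentum about the axle is conserved through the impact.
I_p = ½(7.74)(0.284)² = 0.3121 kg·m². Taking the sense of the ball of putty's angular momentum as positive, L_{ball} = m v R = (0.239)(9.91)(0.284) = 0.6727 kg·m²/s.
L_i = +I_p ω_p + m v R = +(0.3121)(5.49) + 0.6727 = 2.386 kg·m²/s.
After sticking, I_f = I_p + m R² = 0.3121 + (0.239)(0.284)² = 0.3314 kg·m².
ω_f = L_i / I_f = 2.386 / 0.3314 = 7.200 rad/s.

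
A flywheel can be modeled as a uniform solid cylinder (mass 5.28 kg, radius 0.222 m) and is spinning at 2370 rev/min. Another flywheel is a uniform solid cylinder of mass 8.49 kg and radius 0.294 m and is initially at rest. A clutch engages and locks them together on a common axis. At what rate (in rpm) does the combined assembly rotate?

No external torque acts about the common axis, so total angular momentum is conserved.
Moments of inertia: I_A = ½(5.28)(0.222)² = 0.1301 kg·m²; I_B = ½(8.49)(0.294)² = 0.3669 kg·m².
Taking A's sense as positive: L = (0.1301)(2370) = 308.4 kg·m²·rpm.
Combined I = 0.1301 + 0.3669 = 0.4970 kg·m².
ω_f = L / I = 308.4 / 0.4970 = 620.4 rpm.

|ω_f| ≈ 620 rpm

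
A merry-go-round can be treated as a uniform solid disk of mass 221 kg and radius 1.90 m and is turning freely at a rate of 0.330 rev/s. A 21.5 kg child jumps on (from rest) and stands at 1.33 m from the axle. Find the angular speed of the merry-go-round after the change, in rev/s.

The added mass arrives with no angular momentum about the axle, and any external torque about the axle is negligible, so the system's angular momentum is conserved.
I_p = ½(221)(1.90)² = 398.9 kg·m².
Added inertia Σmr² = (21.5)(1.33)² = 38.03 kg·m²; I_f = 398.9 + 38.03 = 436.9 kg·m².
ω_f = I_p ω_i / I_f = (398.9)(0.330) / 436.9 = 0.3013 rev/s.

ω_f ≈ 0.301 rev/s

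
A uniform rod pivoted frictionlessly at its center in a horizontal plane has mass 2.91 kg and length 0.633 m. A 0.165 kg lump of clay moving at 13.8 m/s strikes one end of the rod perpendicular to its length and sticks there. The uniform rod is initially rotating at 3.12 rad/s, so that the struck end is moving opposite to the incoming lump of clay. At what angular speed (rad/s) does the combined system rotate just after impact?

The axle reaction passes through the pivot and exerts no torque about it; angular momentum about the pivot is conserved through the impact.
I_p = (1/12)(2.91)(0.633)² = 0.09717 kg·m². Taking the sense of the lump of clay's angular momentum as positive, L_{lump} = m v R = (0.165)(13.8)(0.633/2) = 0.7207 kg·m²/s.
L_i = −I_p ω_p + m v R = −(0.09717)(3.12) + 0.7207 = 0.4175 kg·m²/s.
After sticking, I_f = I_p + m R² = 0.09717 + (0.165)(0.633/2)² = 0.1137 kg·m².
ω_f = L_i / I_f = 0.4175 / 0.1137 = 3.672 rad/s.

|ω_f| ≈ 3.67 rad/s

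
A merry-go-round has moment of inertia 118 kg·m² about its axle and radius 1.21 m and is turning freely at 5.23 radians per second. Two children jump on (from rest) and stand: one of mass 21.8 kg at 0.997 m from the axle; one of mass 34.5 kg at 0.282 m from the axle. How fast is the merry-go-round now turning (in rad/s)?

The added mass arrives with no angular momentum about the axle, and any external torque about the axle is negligible, so the system's angular momentum is conserved.
Added inertia Σmr² = (21.8)(0.997)² + (34.5)(0.282)² = 24.41 kg·m²; I_f = 118.0 + 24.41 = 142.4 kg·m².
ω_f = I_p ω_i / I_f = (118.0)(5.23) / 142.4 = 4.333 rad/s.

ω_f ≈ 4.33 rad/s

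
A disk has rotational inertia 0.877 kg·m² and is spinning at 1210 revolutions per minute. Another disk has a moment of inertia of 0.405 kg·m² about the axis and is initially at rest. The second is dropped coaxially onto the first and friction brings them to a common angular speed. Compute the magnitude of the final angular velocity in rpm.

|ω_f| ≈ 828 rpm

No external torque acts about the common axis, so total angular momentum is conserved.
Taking A's sense as positive: L = (0.8770)(1210) = 1061 kg·m²·rpm.
Combined I = 0.8770 + 0.4050 = 1.282 kg·m².
ω_f = L / I = 1061 / 1.282 = 827.7 rpm.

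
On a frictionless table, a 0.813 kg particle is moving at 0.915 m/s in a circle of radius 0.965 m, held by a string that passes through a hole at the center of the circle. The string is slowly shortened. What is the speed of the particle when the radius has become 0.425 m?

v₂ ≈ 2.08 m/s

The only horizontal force on the mass is along the cord (radial), so it exerts no torque about the hole and angular momentum m v r is conserved.
v₂ = v₁ r₁ / r₂ = (0.915)(0.965) / (0.425) = 2.078 m/s.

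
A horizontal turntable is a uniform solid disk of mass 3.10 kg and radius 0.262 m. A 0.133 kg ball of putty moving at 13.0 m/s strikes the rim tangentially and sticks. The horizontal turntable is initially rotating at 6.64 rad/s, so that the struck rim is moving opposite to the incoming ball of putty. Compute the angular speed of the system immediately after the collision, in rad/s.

The axle reaction passes through the axle and exerts no torque about it; angular momentum about the axle is conserved through the impact.
I_p = ½(3.10)(0.262)² = 0.1064 kg·m². Taking the sense of the ball of putty's angular momentum as positive, L_{ball} = m v R = (0.133)(13.0)(0.262) = 0.4530 kg·m²/s.
L_i = −I_p ω_p + m v R = −(0.1064)(6.64) + 0.4530 = -0.2535 kg·m²/s.
After sticking, I_f = I_p + m R² = 0.1064 + (0.133)(0.262)² = 0.1155 kg·m².
ω_f = L_i / I_f = -0.2535 / 0.1155 = -2.194 rad/s.

|ω_f| ≈ 2.19 rad/s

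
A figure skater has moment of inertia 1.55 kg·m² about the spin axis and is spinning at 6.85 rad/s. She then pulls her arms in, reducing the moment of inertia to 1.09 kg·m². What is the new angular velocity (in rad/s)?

ω₂ ≈ 9.74 rad/s

No external torque acts about the spin axis, so angular momentum is conserved.
ω₂ = I₁ω₁ / I₂ = (1.550)(6.85 rad/s) / (1.090) = 9.741 rad/s.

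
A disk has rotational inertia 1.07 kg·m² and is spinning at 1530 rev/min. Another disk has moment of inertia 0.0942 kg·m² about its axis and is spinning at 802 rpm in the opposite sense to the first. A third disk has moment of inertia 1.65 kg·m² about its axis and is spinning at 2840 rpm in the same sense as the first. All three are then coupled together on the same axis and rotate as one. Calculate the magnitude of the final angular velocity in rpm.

|ω_f| ≈ 2220 rpm

No external torque acts about the common axis, so total angular momentum is conserved.
Taking A's sense as positive: L = (1.070)(1530) − (0.09420)(802) + (1.650)(2840) = 6248 kg·m²·rpm.
Combined I = 1.070 + 0.09420 + 1.650 = 2.814 kg·m².
ω_f = L / I = 6248 / 2.814 = 2220 rpm.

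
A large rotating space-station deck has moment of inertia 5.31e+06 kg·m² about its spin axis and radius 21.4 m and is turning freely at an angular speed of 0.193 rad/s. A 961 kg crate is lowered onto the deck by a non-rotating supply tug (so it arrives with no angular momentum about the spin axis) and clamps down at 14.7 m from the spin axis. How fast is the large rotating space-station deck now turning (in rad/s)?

No external torque acts about the spin axis; L_before = L_after.
Added inertia Σmr² = (961)(14.7)² = 2.077e+05 kg·m²; I_f = 5.310e+06 + 2.077e+05 = 5.518e+06 kg·m².
ω_f = I_p ω_i / I_f = (5.310e+06)(0.193) / 5.518e+06 = 0.1857 rad/s.

ω_f ≈ 0.186 rad/s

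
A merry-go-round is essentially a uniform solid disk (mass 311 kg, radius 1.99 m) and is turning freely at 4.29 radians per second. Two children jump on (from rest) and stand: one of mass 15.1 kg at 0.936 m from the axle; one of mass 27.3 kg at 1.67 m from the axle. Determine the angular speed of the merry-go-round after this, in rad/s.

No external torque acts about the axle; L_before = L_after.
I_p = ½(311)(1.99)² = 615.8 kg·m².
Added inertia Σmr² = (15.1)(0.936)² + (27.3)(1.67)² = 89.37 kg·m²; I_f = 615.8 + 89.37 = 705.2 kg·m².
ω_f = I_p ω_i / I_f = (615.8)(4.29) / 705.2 = 3.746 rad/s.

ω_f ≈ 3.75 rad/s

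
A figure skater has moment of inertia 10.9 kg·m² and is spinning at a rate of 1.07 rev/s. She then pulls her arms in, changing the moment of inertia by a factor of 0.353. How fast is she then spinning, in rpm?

ω₂ ≈ 182 rpm

No external torque acts about the spin axis, so angular momentum is conserved.
I₂ = 0.353 × 10.9 = 3.848 kg·m².
ω₂ = I₁ω₁ / I₂ = (10.90)(1.07 rev/s) / (3.848) = 3.031 rev/s = 181.9 rpm.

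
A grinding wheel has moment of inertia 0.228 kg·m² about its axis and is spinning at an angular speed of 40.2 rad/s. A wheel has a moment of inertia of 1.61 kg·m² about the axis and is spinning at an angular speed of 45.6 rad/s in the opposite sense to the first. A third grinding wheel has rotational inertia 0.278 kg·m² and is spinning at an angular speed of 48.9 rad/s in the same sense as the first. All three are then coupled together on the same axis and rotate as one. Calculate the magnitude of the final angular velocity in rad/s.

The coupling torques are internal; angular momentum about the shared axis is conserved.
Taking A's sense as positive: L = (0.2280)(40.2) − (1.610)(45.6) + (0.2780)(48.9) = -50.66 kg·m²·rad/s.
Combined I = 0.2280 + 1.610 + 0.2780 = 2.116 kg·m².
ω_f = L / I = -50.66 / 2.116 = -23.94 rad/s.

|ω_f| ≈ 23.9 rad/s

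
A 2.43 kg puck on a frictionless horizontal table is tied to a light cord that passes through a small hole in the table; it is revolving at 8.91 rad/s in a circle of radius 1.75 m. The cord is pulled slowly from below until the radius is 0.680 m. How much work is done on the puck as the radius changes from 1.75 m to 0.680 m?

The constraining force is radial, so m r² ω about the center is conserved.
ω₂ = ω₁ (r₁/r₂)² = (8.91)(1.75/0.680)² = 59.01 rad/s.
W = ΔKE = ½m(v₂² − v₁²) = 1661 J.

W ≈ 1660 J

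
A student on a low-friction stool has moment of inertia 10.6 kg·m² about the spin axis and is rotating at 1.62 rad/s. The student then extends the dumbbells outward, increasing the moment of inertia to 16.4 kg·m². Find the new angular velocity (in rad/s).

No external torque acts about the spin axis, so angular momentum is conserved.
ω₂ = I₁ω₁ / I₂ = (10.60)(1.62 rad/s) / (16.40) = 1.047 rad/s.

ω₂ ≈ 1.05 rad/s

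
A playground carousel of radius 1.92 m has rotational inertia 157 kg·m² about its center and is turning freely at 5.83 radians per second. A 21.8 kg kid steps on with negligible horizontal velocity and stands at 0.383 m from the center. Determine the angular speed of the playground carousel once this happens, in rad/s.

The added mass arrives with no angular momentum about the center, and any external torque about the center is negligible, so the system's angular momentum is conserved.
Added inertia Σmr² = (21.8)(0.383)² = 3.198 kg·m²; I_f = 157.0 + 3.198 = 160.2 kg·m².
ω_f = I_p ω_i / I_f = (157.0)(5.83) / 160.2 = 5.714 rad/s.

ω_f ≈ 5.71 rad/s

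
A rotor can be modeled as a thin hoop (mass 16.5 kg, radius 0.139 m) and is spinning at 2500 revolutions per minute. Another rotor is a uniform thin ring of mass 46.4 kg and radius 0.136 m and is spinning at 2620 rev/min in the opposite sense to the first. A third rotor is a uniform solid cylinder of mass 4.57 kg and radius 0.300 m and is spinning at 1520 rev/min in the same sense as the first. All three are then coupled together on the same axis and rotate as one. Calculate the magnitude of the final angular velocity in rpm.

|ω_f| ≈ 824 rpm

The coupling torques are internal; angular momentum about the shared axis is conserved.
Moments of inertia: I_A = (16.5)(0.139)² = 0.3188 kg·m²; I_B = (46.4)(0.136)² = 0.8582 kg·m²; I_C = ½(4.57)(0.300)² = 0.2056 kg·m².
Taking A's sense as positive: L = (0.3188)(2500) − (0.8582)(2620) + (0.2056)(1520) = -1139 kg·m²·rpm.
Combined I = 0.3188 + 0.8582 + 0.2056 = 1.383 kg·m².
ω_f = L / I = -1139 / 1.383 = -823.7 rpm.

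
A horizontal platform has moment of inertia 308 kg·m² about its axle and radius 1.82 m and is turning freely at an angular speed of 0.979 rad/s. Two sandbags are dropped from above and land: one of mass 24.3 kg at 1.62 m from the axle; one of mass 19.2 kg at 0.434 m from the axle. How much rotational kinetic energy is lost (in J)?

No external torque acts about the axle; L_before = L_after.
Added inertia Σmr² = (24.3)(1.62)² + (19.2)(0.434)² = 67.39 kg·m²; I_f = 308.0 + 67.39 = 375.4 kg·m².
ω_f = I_p ω_i / I_f = (308.0)(0.979) / 375.4 = 0.8033 rad/s.
KE_i = ½(308.0)(0.9790 rad/s)² = 147.6 J; KE_f = ½(375.4)(0.8033)² = 121.1 J.

energy lost ≈ 26.5 J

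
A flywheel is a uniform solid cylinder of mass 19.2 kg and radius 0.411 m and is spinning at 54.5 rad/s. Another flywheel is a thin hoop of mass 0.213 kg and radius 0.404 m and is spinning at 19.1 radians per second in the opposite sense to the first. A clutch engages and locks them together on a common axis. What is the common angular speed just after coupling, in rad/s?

|ω_f| ≈ 53.0 rad/s

The coupling torques are internal; angular momentum about the shared axis is conserved.
Moments of inertia: I_A = ½(19.2)(0.411)² = 1.622 kg·m²; I_B = (0.213)(0.404)² = 0.03477 kg·m².
Taking A's sense as positive: L = (1.622)(54.5) − (0.03477)(19.1) = 87.72 kg·m²·rad/s.
Combined I = 1.622 + 0.03477 = 1.656 kg·m².
ω_f = L / I = 87.72 / 1.656 = 52.96 rad/s.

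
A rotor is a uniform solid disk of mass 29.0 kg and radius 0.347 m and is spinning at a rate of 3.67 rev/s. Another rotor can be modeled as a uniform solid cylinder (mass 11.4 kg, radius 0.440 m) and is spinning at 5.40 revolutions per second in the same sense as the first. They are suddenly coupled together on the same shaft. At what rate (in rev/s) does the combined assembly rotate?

No external torque acts about the common axis, so total angular momentum is conserved.
Moments of inertia: I_A = ½(29.0)(0.347)² = 1.746 kg·m²; I_B = ½(11.4)(0.440)² = 1.104 kg·m².
Taking A's sense as positive: L = (1.746)(3.67) + (1.104)(5.40) = 12.37 kg·m²·rev/s.
Combined I = 1.746 + 1.104 = 2.849 kg·m².
ω_f = L / I = 12.37 / 2.849 = 4.340 rev/s.

|ω_f| ≈ 4.34 rev/s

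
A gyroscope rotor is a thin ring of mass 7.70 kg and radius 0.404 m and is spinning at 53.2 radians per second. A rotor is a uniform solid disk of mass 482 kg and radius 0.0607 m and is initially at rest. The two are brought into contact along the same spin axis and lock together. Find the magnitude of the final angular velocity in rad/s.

The coupling torques are internal; angular momentum about the shared axis is conserved.
Moments of inertia: I_A = (7.70)(0.404)² = 1.257 kg·m²; I_B = ½(482)(0.0607)² = 0.8880 kg·m².
Taking A's sense as positive: L = (1.257)(53.2) = 66.86 kg·m²·rad/s.
Combined I = 1.257 + 0.8880 = 2.145 kg·m².
ω_f = L / I = 66.86 / 2.145 = 31.17 rad/s.

|ω_f| ≈ 31.2 rad/s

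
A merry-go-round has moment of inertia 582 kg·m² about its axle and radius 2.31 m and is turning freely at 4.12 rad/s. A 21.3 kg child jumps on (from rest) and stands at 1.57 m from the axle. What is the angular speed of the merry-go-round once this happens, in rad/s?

ω_f ≈ 3.78 rad/s

The added mass arrives with no angular momentum about the axle, and any external torque about the axle is negligible, so the system's angular momentum is conserved.
Added inertia Σmr² = (21.3)(1.57)² = 52.50 kg·m²; I_f = 582.0 + 52.50 = 634.5 kg·m².
ω_f = I_p ω_i / I_f = (582.0)(4.12) / 634.5 = 3.779 rad/s.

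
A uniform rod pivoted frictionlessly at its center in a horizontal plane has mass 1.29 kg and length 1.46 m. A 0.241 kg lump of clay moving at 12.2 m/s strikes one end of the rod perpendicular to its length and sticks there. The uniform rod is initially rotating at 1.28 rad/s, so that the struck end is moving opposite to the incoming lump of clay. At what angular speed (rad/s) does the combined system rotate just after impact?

The axle reaction passes through the pivot and exerts no torque about it; angular momentum about the pivot is conserved through the impact.
I_p = (1/12)(1.29)(1.46)² = 0.2291 kg·m². Taking the sense of the lump of clay's angular momentum as positive, L_{lump} = m v R = (0.241)(12.2)(1.46/2) = 2.146 kg·m²/s.
L_i = −I_p ω_p + m v R = −(0.2291)(1.28) + 2.146 = 1.853 kg·m²/s.
After sticking, I_f = I_p + m R² = 0.2291 + (0.241)(1.46/2)² = 0.3576 kg·m².
ω_f = L_i / I_f = 1.853 / 0.3576 = 5.182 rad/s.

|ω_f| ≈ 5.18 rad/s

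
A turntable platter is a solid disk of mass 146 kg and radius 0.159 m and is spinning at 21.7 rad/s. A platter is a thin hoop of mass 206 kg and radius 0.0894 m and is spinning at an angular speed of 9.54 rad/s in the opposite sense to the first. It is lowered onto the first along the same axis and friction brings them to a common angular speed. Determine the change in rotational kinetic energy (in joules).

No external torque acts about the common axis, so total angular momentum is conserved.
Moments of inertia: I_A = ½(146)(0.159)² = 1.846 kg·m²; I_B = (206)(0.0894)² = 1.646 kg·m².
Taking A's sense as positive: L = (1.846)(21.7) − (1.646)(9.54) = 24.34 kg·m²·rad/s.
Combined I = 1.846 + 1.646 = 3.492 kg·m².
ω_f = L / I = 24.34 / 3.492 = 6.971 rad/s.
KE_i = ½ΣIω² = 509.4 J; KE_f = ½(3.492)(6.971)² = 84.83 J.

ΔKE ≈ -425 J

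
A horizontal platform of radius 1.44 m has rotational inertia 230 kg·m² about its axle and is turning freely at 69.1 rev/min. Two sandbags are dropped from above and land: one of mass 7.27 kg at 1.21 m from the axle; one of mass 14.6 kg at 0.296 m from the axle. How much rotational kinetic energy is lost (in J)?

energy lost ≈ 297 J

The added mass arrives with no angular momentum about the axle, and any external torque about the axle is negligible, so the system's angular momentum is conserved.
Added inertia Σmr² = (7.27)(1.21)² + (14.6)(0.296)² = 11.92 kg·m²; I_f = 230.0 + 11.92 = 241.9 kg·m².
ω_f = I_p ω_i / I_f = (230.0)(69.1) / 241.9 = 65.69 rpm.
KE_i = ½(230.0)(7.236 rad/s)² = 6022 J; KE_f = ½(241.9)(6.880)² = 5725 J.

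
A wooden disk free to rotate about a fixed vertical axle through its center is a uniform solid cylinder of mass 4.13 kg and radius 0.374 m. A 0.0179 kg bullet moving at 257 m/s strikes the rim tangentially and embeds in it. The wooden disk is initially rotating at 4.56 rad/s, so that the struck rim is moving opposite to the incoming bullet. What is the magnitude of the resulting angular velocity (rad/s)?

|ω_f| ≈ 1.38 rad/s

About the axle the impulsive forces during the collision are internal, so angular momentum about that axis is conserved.
I_p = ½(4.13)(0.374)² = 0.2888 kg·m². Taking the sense of the bullet's angular momentum as positive, L_{bullet} = m v R = (0.0179)(257)(0.374) = 1.721 kg·m²/s.
L_i = −I_p ω_p + m v R = −(0.2888)(4.56) + 1.721 = 0.4034 kg·m²/s.
After sticking, I_f = I_p + m R² = 0.2888 + (0.0179)(0.374)² = 0.2913 kg·m².
ω_f = L_i / I_f = 0.4034 / 0.2913 = 1.385 rad/s.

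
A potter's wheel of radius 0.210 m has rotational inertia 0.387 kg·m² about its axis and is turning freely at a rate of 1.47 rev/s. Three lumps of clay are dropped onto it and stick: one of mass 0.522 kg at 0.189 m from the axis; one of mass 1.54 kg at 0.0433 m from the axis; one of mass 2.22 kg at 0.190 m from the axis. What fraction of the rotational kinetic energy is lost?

The added mass arrives with no angular momentum about the axis, and any external torque about the axis is negligible, so the system's angular momentum is conserved.
Added inertia Σmr² = (0.522)(0.189)² + (1.54)(0.0433)² + (2.22)(0.190)² = 0.1017 kg·m²; I_f = 0.3870 + 0.1017 = 0.4887 kg·m².
ω_f = I_p ω_i / I_f = (0.3870)(1.47) / 0.4887 = 1.164 rev/s.
KE_i = ½(0.3870)(9.236 rad/s)² = 16.51 J; KE_f = ½(0.4887)(7.315)² = 13.07 J.
Fraction lost = 0.2081.

fraction ≈ 0.208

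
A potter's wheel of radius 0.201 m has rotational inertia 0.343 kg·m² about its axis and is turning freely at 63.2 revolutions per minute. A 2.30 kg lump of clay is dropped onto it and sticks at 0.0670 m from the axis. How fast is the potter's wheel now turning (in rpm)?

No external torque acts about the axis; L_before = L_after.
Added inertia Σmr² = (2.30)(0.0670)² = 0.01032 kg·m²; I_f = 0.3430 + 0.01032 = 0.3533 kg·m².
ω_f = I_p ω_i / I_f = (0.3430)(63.2) / 0.3533 = 61.35 rpm.

ω_f ≈ 61.4 rpm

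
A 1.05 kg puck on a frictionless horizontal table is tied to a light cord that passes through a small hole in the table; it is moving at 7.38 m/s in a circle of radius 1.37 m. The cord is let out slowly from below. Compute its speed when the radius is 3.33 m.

v₂ ≈ 3.04 m/s

Central (radial) force ⇒ zero torque about the center ⇒ m v r is constant.
v₂ = v₁ r₁ / r₂ = (7.38)(1.37) / (3.33) = 3.036 m/s.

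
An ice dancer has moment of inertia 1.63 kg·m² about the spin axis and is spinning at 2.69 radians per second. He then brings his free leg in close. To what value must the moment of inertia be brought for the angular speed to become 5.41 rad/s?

I₂ ≈ 0.810 kg·m²

No external torque acts about the spin axis, so angular momentum is conserved.
I₂ = I₁ω₁ / ω₂ = (1.63)(2.69) / (5.41) = 0.8105 kg·m².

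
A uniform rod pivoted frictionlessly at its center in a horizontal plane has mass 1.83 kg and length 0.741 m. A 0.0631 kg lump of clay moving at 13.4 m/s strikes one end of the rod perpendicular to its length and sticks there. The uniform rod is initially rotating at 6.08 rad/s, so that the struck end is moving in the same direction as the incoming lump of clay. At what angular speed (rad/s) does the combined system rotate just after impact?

About the pivot the impulsive forces during the collision are internal, so angular momentum about that axis is conserved.
I_p = (1/12)(1.83)(0.741)² = 0.08373 kg·m². Taking the sense of the lump of clay's angular momentum as positive, L_{lump} = m v R = (0.0631)(13.4)(0.741/2) = 0.3133 kg·m²/s.
L_i = +I_p ω_p + m v R = +(0.08373)(6.08) + 0.3133 = 0.8224 kg·m²/s.
After sticking, I_f = I_p + m R² = 0.08373 + (0.0631)(0.741/2)² = 0.09240 kg·m².
ω_f = L_i / I_f = 0.8224 / 0.09240 = 8.901 rad/s.

|ω_f| ≈ 8.90 rad/s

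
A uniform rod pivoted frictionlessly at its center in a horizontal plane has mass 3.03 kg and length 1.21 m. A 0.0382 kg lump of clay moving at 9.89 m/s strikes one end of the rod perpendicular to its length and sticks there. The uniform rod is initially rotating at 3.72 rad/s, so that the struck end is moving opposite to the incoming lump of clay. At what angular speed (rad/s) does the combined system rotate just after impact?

|ω_f| ≈ 2.99 rad/s

The axle reaction passes through the pivot and exerts no torque about it; angular momentum about the pivot is conserved through the impact.
I_p = (1/12)(3.03)(1.21)² = 0.3697 kg·m². Taking the sense of the lump of clay's angular momentum as positive, L_{lump} = m v R = (0.0382)(9.89)(1.21/2) = 0.2286 kg·m²/s.
L_i = −I_p ω_p + m v R = −(0.3697)(3.72) + 0.2286 = -1.147 kg·m²/s.
After sticking, I_f = I_p + m R² = 0.3697 + (0.0382)(1.21/2)² = 0.3837 kg·m².
ω_f = L_i / I_f = -1.147 / 0.3837 = -2.989 rad/s.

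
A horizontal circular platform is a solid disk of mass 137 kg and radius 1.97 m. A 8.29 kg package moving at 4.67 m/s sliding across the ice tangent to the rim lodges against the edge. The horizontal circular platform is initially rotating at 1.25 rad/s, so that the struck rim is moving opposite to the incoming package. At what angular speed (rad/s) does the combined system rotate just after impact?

|ω_f| ≈ 0.859 rad/s

About the central axle the impulsive forces during the collision are internal, so angular momentum about that axis is conserved.
I_p = ½(137)(1.97)² = 265.8 kg·m². Taking the sense of the package's angular momentum as positive, L_{package} = m v R = (8.29)(4.67)(1.97) = 76.27 kg·m²/s.
L_i = −I_p ω_p + m v R = −(265.8)(1.25) + 76.27 = -256.0 kg·m²/s.
After sticking, I_f = I_p + m R² = 265.8 + (8.29)(1.97)² = 298.0 kg·m².
ω_f = L_i / I_f = -256.0 / 298.0 = -0.8591 rad/s.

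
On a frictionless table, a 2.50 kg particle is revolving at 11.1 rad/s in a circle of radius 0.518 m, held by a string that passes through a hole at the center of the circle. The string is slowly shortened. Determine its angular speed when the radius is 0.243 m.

ω₂ ≈ 50.4 rad/s

The constraining force is radial, so m r² ω about the center is conserved.
ω₂ = ω₁ (r₁/r₂)² = (11.1)(0.518/0.243)² = 50.44 rad/s.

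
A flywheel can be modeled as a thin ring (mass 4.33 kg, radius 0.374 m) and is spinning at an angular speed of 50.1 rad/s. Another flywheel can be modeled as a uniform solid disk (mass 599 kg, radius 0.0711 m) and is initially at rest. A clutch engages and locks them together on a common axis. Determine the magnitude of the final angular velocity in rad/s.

|ω_f| ≈ 14.3 rad/s

No external torque acts about the common axis, so total angular momentum is conserved.
Moments of inertia: I_A = (4.33)(0.374)² = 0.6057 kg·m²; I_B = ½(599)(0.0711)² = 1.514 kg·m².
Taking A's sense as positive: L = (0.6057)(50.1) = 30.34 kg·m²·rad/s.
Combined I = 0.6057 + 1.514 = 2.120 kg·m².
ω_f = L / I = 30.34 / 2.120 = 14.32 rad/s.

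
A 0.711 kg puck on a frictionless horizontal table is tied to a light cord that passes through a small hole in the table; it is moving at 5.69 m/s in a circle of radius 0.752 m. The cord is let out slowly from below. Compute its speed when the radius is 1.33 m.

The only horizontal force on the mass is along the cord (radial), so it exerts no torque about the hole and angular momentum m v r is conserved.
v₂ = v₁ r₁ / r₂ = (5.69)(0.752) / (1.33) = 3.217 m/s.

v₂ ≈ 3.22 m/s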